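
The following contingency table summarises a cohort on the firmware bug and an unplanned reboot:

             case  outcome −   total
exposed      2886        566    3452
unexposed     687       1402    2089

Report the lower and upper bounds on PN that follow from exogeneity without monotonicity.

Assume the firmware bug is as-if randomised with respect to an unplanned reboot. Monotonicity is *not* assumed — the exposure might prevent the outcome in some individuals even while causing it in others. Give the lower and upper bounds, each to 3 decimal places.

p₁ = P(outcome | exposed) = 2886/3452 = 0.83604
p₀ = P(outcome | unexposed) = 687/2089 = 0.32887
Under exogeneity alone the bounds on PN are max{0,(p₁−p₀)/p₁} ≤ PN ≤ min{1,(1−p₀)/p₁}.
  lower = (p₁ − p₀)/p₁ = 0.50717 / 0.83604 ≈ 0.6066
  upper = min{1, (1 − p₀)/p₁} = 0.67113 / 0.83604 ≈ 0.8028

0.607 ≤ PN ≤ 0.803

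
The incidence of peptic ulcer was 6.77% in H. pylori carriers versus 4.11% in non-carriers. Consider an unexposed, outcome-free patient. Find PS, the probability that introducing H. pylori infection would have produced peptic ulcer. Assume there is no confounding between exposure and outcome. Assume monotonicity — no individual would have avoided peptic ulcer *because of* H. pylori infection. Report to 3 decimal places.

PS ≈ 0.028

p₁ = 0.0677, p₀ = 0.0411.
Under exogeneity and monotonicity, PS = (p₁ − p₀) / (1 − p₀).
PS = (0.0677 − 0.0411) / (1 − 0.0411) = 0.0266 / 0.9589 ≈ 0.0277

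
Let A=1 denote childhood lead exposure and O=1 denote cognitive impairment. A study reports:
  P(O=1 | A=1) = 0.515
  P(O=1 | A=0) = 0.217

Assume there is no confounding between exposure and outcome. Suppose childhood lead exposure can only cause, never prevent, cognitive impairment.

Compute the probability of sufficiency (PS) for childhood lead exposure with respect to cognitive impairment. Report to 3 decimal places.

Let p₁ = 0.515, p₀ = 0.217.
Under exogeneity and monotonicity, PS = (p₁ − p₀) / (1 − p₀).
PS = (0.515 − 0.217) / (1 − 0.217) = 0.298 / 0.783 ≈ 0.3806

PS ≈ 0.381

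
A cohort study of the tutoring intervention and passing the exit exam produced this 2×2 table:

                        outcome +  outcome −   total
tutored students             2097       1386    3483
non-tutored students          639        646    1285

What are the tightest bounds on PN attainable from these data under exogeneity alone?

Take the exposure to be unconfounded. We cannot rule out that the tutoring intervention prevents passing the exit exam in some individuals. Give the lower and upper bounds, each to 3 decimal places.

p₁ = P(outcome | exposed) = 2097/3483 = 0.60207
p₀ = P(outcome | unexposed) = 639/1285 = 0.49728
Under exogeneity alone the bounds on PN are max{0,(p₁−p₀)/p₁} ≤ PN ≤ min{1,(1−p₀)/p₁}.
  lower = (p₁ − p₀)/p₁ = 0.10479 / 0.60207 ≈ 0.1741
  upper = min{1, (1 − p₀)/p₁} = 0.50272 / 0.60207 ≈ 0.8350

0.174 ≤ PN ≤ 0.835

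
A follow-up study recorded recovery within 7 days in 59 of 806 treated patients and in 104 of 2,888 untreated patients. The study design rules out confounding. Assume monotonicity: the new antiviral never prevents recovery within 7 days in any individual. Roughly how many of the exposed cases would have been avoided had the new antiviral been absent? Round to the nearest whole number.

about 30 cases

p₁ = P(outcome | exposed) = 59/806 = 0.073201
p₀ = P(outcome | unexposed) = 104/2888 = 0.036011
PN = (p₁ − p₀)/p₁ = (0.073201 − 0.036011) / 0.073201 ≈ 0.50805.
Attributable cases ≈ PN × (exposed cases) = 0.50805 × 59 ≈ 29.98.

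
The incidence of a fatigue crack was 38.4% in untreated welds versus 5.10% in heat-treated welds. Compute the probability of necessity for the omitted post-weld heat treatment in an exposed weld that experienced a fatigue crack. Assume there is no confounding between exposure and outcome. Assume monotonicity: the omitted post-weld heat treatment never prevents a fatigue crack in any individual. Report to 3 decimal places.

PN ≈ 0.867

p₁ = 0.384, p₀ = 0.051.
Under exogeneity and monotonicity, PN = (p₁ − p₀) / p₁.
PN = (0.384 − 0.051) / 0.384 = 0.333 / 0.384 ≈ 0.8672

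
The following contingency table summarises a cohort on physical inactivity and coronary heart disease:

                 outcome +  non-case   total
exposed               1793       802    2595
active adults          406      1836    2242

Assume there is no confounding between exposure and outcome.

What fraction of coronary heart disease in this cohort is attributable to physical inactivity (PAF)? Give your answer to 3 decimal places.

p₁ = P(outcome | exposed) = 1793/2595 = 0.69094
p₀ = P(outcome | unexposed) = 406/2242 = 0.18109
Exposure prevalence π = 2595/4837 = 0.53649; overall risk P(Y=1) = 0.45462.
Under exogeneity, PAF = [P(Y=1) − p₀]/P(Y=1).
PAF = (0.45462 − 0.18109) / 0.45462 ≈ 0.6017

PAF ≈ 0.602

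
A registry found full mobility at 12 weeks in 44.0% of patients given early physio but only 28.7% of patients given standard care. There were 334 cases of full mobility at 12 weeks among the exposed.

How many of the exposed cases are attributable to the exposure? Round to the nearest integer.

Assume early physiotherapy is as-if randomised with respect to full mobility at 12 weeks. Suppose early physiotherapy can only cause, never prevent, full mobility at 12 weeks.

p₁ = 0.44, p₀ = 0.287.
PN = (p₁ − p₀)/p₁ = (0.44 − 0.287) / 0.44 ≈ 0.34773.
Attributable cases ≈ PN × (exposed cases) = 0.34773 × 334 ≈ 116.14.

about 116 cases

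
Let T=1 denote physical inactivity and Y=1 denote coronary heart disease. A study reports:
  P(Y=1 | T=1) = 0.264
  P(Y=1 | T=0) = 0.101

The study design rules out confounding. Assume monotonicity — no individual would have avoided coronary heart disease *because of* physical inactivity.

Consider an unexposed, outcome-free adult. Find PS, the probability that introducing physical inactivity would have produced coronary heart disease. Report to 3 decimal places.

PS ≈ 0.181

Let p₁ = 0.264, p₀ = 0.101.
Under exogeneity and monotonicity, PS = (p₁ − p₀) / (1 − p₀).
PS = (0.264 − 0.101) / (1 − 0.101) = 0.163 / 0.899 ≈ 0.1813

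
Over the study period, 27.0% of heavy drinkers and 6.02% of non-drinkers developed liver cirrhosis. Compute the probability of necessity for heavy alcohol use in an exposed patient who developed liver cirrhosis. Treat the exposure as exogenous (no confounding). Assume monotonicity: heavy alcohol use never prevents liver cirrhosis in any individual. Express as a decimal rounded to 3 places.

p₁ = 0.27, p₀ = 0.0602.
Under exogeneity and monotonicity, PN = (p₁ − p₀) / p₁.
PN = (0.27 − 0.0602) / 0.27 = 0.2098 / 0.27 ≈ 0.7770

PN ≈ 0.777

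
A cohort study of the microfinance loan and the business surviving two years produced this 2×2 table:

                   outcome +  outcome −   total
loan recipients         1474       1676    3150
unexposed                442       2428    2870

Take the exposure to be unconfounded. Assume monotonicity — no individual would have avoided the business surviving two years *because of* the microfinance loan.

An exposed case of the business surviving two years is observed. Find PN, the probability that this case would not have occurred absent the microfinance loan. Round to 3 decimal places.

PN ≈ 0.671

p₁ = P(outcome | exposed) = 1474/3150 = 0.46794
p₀ = P(outcome | unexposed) = 442/2870 = 0.15401
Under exogeneity and monotonicity, PN = (p₁ − p₀) / p₁.
PN = (0.46794 − 0.15401) / 0.46794 = 0.31393 / 0.46794 ≈ 0.6709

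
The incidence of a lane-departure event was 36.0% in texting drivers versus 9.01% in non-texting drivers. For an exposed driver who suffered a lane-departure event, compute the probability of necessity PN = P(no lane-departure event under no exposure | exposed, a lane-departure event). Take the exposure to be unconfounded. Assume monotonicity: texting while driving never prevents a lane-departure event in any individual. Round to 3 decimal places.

p₁ = 0.36, p₀ = 0.0901.
Under exogeneity and monotonicity, PN = (p₁ − p₀) / p₁.
PN = (0.36 − 0.0901) / 0.36 = 0.2699 / 0.36 ≈ 0.7497

PN ≈ 0.750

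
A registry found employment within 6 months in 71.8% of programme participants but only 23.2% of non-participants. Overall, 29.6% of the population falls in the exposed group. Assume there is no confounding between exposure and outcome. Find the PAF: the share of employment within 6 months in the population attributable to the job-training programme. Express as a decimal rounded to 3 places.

PAF ≈ 0.383

p₁ = 0.718, p₀ = 0.232.
Overall risk P(Y=1) = π·p₁ + (1−π)·p₀ = 0.296×0.718 + 0.704×0.232 = 0.37586.
Under exogeneity, PAF = [P(Y=1) − p₀] / P(Y=1).
PAF = (0.37586 − 0.232) / 0.37586 ≈ 0.3827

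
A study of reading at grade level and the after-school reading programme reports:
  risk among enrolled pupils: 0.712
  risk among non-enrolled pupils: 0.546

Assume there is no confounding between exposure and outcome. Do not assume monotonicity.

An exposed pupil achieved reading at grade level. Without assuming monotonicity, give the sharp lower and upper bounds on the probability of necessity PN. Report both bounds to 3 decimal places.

Let p₁ = 0.712, p₀ = 0.546.
Under exogeneity alone the bounds on PN are max{0,(p₁−p₀)/p₁} ≤ PN ≤ min{1,(1−p₀)/p₁}.
  lower = (p₁ − p₀)/p₁ = 0.166 / 0.712 ≈ 0.2331
  upper = min{1, (1 − p₀)/p₁} = 0.454 / 0.712 ≈ 0.6376

0.233 ≤ PN ≤ 0.638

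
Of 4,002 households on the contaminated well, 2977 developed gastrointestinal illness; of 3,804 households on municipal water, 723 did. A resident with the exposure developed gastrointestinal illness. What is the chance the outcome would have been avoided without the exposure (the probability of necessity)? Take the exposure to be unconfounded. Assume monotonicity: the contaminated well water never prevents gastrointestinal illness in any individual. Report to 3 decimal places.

PN ≈ 0.744

p₁ = P(outcome | exposed) = 2977/4002 = 0.74388
p₀ = P(outcome | unexposed) = 723/3804 = 0.19006
Under exogeneity and monotonicity, PN = (p₁ − p₀) / p₁.
PN = (0.74388 − 0.19006) / 0.74388 = 0.55381 / 0.74388 ≈ 0.7445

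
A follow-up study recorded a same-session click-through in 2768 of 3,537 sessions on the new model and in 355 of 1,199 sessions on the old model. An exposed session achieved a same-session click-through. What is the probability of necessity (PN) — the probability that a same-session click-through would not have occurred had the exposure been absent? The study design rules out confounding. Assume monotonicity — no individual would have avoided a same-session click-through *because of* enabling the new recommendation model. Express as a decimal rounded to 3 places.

p₁ = P(outcome | exposed) = 2768/3537 = 0.78258
p₀ = P(outcome | unexposed) = 355/1199 = 0.29608
Under exogeneity and monotonicity, PN = (p₁ − p₀) / p₁.
PN = (0.78258 − 0.29608) / 0.78258 = 0.4865 / 0.78258 ≈ 0.6217

PN ≈ 0.622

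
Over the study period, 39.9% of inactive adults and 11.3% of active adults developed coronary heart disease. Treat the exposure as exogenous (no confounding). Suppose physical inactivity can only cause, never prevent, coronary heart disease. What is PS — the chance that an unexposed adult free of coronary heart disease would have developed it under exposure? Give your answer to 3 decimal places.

PS ≈ 0.322

p₁ = 0.399, p₀ = 0.113.
Under exogeneity and monotonicity, PS = (p₁ − p₀) / (1 − p₀).
PS = (0.399 − 0.113) / (1 − 0.113) = 0.286 / 0.887 ≈ 0.3224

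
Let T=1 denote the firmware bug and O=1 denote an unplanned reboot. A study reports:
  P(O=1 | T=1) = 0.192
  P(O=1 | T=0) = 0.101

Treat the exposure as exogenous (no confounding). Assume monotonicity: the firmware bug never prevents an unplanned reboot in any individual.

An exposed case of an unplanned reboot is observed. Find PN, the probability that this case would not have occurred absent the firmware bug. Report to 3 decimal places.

Let p₁ = 0.192, p₀ = 0.101.
Under exogeneity and monotonicity, PN = (p₁ − p₀) / p₁.
PN = (0.192 − 0.101) / 0.192 = 0.091 / 0.192 ≈ 0.4740

PN ≈ 0.474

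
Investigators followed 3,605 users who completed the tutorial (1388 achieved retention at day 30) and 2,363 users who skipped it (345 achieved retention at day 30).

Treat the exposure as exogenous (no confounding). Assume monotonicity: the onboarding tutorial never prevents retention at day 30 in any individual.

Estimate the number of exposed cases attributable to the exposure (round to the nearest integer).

about 862 cases

p₁ = P(outcome | exposed) = 1388/3605 = 0.38502
p₀ = P(outcome | unexposed) = 345/2363 = 0.146
PN = (p₁ − p₀)/p₁ = (0.38502 − 0.146) / 0.38502 ≈ 0.62080.
Attributable cases ≈ PN × (exposed cases) = 0.62080 × 1388 ≈ 861.67.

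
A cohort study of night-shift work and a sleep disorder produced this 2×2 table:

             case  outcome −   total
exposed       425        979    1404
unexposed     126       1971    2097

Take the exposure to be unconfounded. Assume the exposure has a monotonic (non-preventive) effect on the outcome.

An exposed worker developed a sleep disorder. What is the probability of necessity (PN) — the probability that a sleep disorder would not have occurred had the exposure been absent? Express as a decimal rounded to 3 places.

p₁ = P(outcome | exposed) = 425/1404 = 0.30271
p₀ = P(outcome | unexposed) = 126/2097 = 0.060086
Under exogeneity and monotonicity, PN = (p₁ − p₀) / p₁.
PN = (0.30271 − 0.060086) / 0.30271 = 0.24262 / 0.30271 ≈ 0.8015

PN ≈ 0.802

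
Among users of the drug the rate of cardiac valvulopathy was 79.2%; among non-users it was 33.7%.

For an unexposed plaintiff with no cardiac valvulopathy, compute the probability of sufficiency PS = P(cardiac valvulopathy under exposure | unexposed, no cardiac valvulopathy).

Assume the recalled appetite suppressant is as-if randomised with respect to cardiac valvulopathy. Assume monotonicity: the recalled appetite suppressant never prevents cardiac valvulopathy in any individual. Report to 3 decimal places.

p₁ = 0.792, p₀ = 0.337.
Under exogeneity and monotonicity, PS = (p₁ − p₀) / (1 − p₀).
PS = (0.792 − 0.337) / (1 − 0.337) = 0.455 / 0.663 ≈ 0.6863

PS ≈ 0.686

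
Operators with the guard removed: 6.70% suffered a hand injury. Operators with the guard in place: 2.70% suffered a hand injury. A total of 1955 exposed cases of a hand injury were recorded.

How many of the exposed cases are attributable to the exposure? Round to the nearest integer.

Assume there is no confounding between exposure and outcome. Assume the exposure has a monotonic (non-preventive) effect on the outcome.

about 1167 cases

p₁ = 0.067, p₀ = 0.027.
PN = (p₁ − p₀)/p₁ = (0.067 − 0.027) / 0.067 ≈ 0.59701.
Attributable cases ≈ PN × (exposed cases) = 0.59701 × 1955 ≈ 1167.16.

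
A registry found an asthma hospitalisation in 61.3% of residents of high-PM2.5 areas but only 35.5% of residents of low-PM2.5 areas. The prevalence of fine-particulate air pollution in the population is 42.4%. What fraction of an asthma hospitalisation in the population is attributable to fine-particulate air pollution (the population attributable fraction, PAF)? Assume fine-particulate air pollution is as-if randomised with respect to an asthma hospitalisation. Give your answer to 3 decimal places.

p₁ = 0.613, p₀ = 0.355.
Overall risk P(Y=1) = π·p₁ + (1−π)·p₀ = 0.424×0.613 + 0.576×0.355 = 0.46439.
Under exogeneity, PAF = [P(Y=1) − p₀] / P(Y=1).
PAF = (0.46439 − 0.355) / 0.46439 ≈ 0.2356

PAF ≈ 0.236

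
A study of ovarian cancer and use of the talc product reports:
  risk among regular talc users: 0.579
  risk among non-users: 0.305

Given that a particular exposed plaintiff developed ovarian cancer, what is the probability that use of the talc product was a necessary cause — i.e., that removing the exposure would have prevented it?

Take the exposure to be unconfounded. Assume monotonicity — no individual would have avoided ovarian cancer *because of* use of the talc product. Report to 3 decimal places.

Let p₁ = 0.579, p₀ = 0.305.
Under exogeneity and monotonicity, PN = (p₁ − p₀) / p₁.
PN = (0.579 − 0.305) / 0.579 = 0.274 / 0.579 ≈ 0.4732

PN ≈ 0.473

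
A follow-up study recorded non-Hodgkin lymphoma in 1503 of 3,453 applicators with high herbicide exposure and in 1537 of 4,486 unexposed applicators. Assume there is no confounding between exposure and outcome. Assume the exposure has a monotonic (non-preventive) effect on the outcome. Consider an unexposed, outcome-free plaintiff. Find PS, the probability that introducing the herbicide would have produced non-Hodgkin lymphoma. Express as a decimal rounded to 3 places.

PS ≈ 0.141

p₁ = P(outcome | exposed) = 1503/3453 = 0.43527
p₀ = P(outcome | unexposed) = 1537/4486 = 0.34262
Under exogeneity and monotonicity, PS = (p₁ − p₀) / (1 − p₀).
PS = (0.43527 − 0.34262) / (1 − 0.34262) = 0.092652 / 0.65738 ≈ 0.1409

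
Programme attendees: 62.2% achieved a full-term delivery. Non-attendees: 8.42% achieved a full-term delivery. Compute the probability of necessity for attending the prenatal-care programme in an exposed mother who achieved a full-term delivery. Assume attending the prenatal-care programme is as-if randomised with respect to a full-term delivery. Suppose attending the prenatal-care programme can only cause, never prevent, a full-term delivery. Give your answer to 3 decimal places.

p₁ = 0.622, p₀ = 0.0842.
Under exogeneity and monotonicity, PN = (p₁ − p₀) / p₁.
PN = (0.622 − 0.0842) / 0.622 = 0.5378 / 0.622 ≈ 0.8646

PN ≈ 0.865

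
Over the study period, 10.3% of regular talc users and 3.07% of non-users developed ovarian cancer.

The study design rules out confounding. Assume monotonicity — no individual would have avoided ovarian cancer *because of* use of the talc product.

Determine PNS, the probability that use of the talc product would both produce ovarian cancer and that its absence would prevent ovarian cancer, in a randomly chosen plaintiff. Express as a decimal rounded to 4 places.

p₁ = 0.103, p₀ = 0.0307.
Under exogeneity and monotonicity, PNS = p₁ − p₀.
PNS = 0.103 − 0.0307 = 0.0723

PNS ≈ 0.0723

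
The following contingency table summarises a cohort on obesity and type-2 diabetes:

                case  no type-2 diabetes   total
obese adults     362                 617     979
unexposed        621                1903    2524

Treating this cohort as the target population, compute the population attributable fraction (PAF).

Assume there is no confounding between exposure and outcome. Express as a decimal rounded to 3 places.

PAF ≈ 0.123

p₁ = P(outcome | exposed) = 362/979 = 0.36977
p₀ = P(outcome | unexposed) = 621/2524 = 0.24604
Exposure prevalence π = 979/3503 = 0.27947; overall risk P(Y=1) = 0.28062.
Under exogeneity, PAF = [P(Y=1) − p₀]/P(Y=1).
PAF = (0.28062 − 0.24604) / 0.28062 ≈ 0.1232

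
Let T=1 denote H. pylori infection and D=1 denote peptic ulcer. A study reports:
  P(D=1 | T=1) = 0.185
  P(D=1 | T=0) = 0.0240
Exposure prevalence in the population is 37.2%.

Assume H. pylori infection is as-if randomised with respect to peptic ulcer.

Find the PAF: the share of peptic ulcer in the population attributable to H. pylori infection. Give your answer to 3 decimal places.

PAF ≈ 0.714

Let p₁ = 0.185, p₀ = 0.024.
Overall risk P(Y=1) = π·p₁ + (1−π)·p₀ = 0.372×0.185 + 0.628×0.024 = 0.083892.
Under exogeneity, PAF = [P(Y=1) − p₀] / P(Y=1).
PAF = (0.083892 − 0.024) / 0.083892 ≈ 0.7139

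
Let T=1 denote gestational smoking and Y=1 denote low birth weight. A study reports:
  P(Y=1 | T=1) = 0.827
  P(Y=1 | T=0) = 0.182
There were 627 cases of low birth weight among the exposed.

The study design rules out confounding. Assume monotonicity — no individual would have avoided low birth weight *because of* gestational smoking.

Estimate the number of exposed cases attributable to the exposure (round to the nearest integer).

about 489 cases

Let p₁ = 0.827, p₀ = 0.182.
PN = (p₁ − p₀)/p₁ = (0.827 − 0.182) / 0.827 ≈ 0.77993.
Attributable cases ≈ PN × (exposed cases) = 0.77993 × 627 ≈ 489.01.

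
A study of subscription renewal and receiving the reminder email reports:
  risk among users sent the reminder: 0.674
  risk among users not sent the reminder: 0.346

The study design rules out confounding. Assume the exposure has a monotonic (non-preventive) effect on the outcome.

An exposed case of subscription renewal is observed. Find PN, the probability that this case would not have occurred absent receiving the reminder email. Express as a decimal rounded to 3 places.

Let p₁ = 0.674, p₀ = 0.346.
Under exogeneity and monotonicity, PN = (p₁ − p₀) / p₁.
PN = (0.674 − 0.346) / 0.674 = 0.328 / 0.674 ≈ 0.4866

PN ≈ 0.487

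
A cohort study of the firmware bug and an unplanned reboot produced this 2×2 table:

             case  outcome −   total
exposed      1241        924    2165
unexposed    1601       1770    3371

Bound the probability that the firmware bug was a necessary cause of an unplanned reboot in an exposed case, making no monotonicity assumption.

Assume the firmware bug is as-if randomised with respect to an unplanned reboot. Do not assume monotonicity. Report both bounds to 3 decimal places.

p₁ = P(outcome | exposed) = 1241/2165 = 0.57321
p₀ = P(outcome | unexposed) = 1601/3371 = 0.47493
Under exogeneity alone the bounds on PN are max{0,(p₁−p₀)/p₁} ≤ PN ≤ min{1,(1−p₀)/p₁}.
  lower = (p₁ − p₀)/p₁ = 0.098277 / 0.57321 ≈ 0.1715
  upper = min{1, (1 − p₀)/p₁} = 0.52507 / 0.57321 ≈ 0.9160

0.171 ≤ PN ≤ 0.916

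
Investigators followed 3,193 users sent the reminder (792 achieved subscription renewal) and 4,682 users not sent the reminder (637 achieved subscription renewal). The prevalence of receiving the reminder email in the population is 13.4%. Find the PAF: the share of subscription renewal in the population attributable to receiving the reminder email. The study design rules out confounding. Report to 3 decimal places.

p₁ = P(outcome | exposed) = 792/3193 = 0.24804
p₀ = P(outcome | unexposed) = 637/4682 = 0.13605
Overall risk P(Y=1) = π·p₁ + (1−π)·p₀ = 0.134×0.24804 + 0.866×0.13605 = 0.15106.
Under exogeneity, PAF = [P(Y=1) − p₀] / P(Y=1).
PAF = (0.15106 − 0.13605) / 0.15106 ≈ 0.0993

PAF ≈ 0.099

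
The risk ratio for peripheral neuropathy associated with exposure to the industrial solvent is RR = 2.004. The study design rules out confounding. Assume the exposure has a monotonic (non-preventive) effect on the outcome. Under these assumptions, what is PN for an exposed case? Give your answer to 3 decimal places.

PN ≈ 0.501

Under exogeneity and monotonicity, PN = (RR − 1) / RR = 1 − 1/RR.
PN = (2.004 − 1) / 2.004 = 1.004 / 2.004 ≈ 0.5010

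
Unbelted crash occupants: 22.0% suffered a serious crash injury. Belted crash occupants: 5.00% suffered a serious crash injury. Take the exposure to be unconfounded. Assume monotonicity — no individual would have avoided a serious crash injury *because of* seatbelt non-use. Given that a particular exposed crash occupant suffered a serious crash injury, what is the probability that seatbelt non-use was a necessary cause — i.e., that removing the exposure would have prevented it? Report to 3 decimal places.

p₁ = 0.22, p₀ = 0.05.
Under exogeneity and monotonicity, PN = (p₁ − p₀) / p₁.
PN = (0.22 − 0.05) / 0.22 = 0.17 / 0.22 ≈ 0.7727

PN ≈ 0.773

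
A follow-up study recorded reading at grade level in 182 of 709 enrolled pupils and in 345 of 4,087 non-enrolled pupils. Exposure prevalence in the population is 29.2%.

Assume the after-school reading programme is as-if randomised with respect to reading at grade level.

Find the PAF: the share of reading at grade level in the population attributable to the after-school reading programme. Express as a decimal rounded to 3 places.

p₁ = P(outcome | exposed) = 182/709 = 0.2567
p₀ = P(outcome | unexposed) = 345/4087 = 0.084414
Overall risk P(Y=1) = π·p₁ + (1−π)·p₀ = 0.292×0.2567 + 0.708×0.084414 = 0.13472.
Under exogeneity, PAF = [P(Y=1) − p₀] / P(Y=1).
PAF = (0.13472 − 0.084414) / 0.13472 ≈ 0.3734

PAF ≈ 0.373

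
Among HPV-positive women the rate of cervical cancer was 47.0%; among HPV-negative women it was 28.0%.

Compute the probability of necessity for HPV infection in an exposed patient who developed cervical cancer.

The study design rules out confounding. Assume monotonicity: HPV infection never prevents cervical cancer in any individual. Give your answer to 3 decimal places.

p₁ = 0.47, p₀ = 0.28.
Under exogeneity and monotonicity, PN = (p₁ − p₀) / p₁.
PN = (0.47 − 0.28) / 0.47 = 0.19 / 0.47 ≈ 0.4043

PN ≈ 0.404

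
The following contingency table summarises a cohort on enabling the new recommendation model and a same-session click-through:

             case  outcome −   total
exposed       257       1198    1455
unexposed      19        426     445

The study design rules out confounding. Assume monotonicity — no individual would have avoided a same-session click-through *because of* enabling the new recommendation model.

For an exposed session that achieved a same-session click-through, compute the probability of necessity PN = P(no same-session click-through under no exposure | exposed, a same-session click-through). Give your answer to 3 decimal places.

PN ≈ 0.758

p₁ = P(outcome | exposed) = 257/1455 = 0.17663
p₀ = P(outcome | unexposed) = 19/445 = 0.042697
Under exogeneity and monotonicity, PN = (p₁ − p₀) / p₁.
PN = (0.17663 − 0.042697) / 0.17663 = 0.13394 / 0.17663 ≈ 0.7583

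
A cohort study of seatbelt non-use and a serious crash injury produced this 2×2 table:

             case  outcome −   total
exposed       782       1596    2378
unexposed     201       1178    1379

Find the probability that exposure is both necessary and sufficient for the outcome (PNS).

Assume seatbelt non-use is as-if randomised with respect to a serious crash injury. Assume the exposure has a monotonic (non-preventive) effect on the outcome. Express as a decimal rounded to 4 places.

PNS ≈ 0.1831

p₁ = P(outcome | exposed) = 782/2378 = 0.32885
p₀ = P(outcome | unexposed) = 201/1379 = 0.14576
Under exogeneity and monotonicity, PNS = p₁ − p₀.
PNS = 0.32885 − 0.14576 = 0.18309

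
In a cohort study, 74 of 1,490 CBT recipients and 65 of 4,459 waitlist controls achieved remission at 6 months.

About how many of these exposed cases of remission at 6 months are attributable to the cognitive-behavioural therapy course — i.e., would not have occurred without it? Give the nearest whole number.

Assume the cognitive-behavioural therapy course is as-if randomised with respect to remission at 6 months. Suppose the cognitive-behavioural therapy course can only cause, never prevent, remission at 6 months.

p₁ = P(outcome | exposed) = 74/1490 = 0.049664
p₀ = P(outcome | unexposed) = 65/4459 = 0.014577
PN = (p₁ − p₀)/p₁ = (0.049664 − 0.014577) / 0.049664 ≈ 0.70648.
Attributable cases ≈ PN × (exposed cases) = 0.70648 × 74 ≈ 52.28.

about 52 cases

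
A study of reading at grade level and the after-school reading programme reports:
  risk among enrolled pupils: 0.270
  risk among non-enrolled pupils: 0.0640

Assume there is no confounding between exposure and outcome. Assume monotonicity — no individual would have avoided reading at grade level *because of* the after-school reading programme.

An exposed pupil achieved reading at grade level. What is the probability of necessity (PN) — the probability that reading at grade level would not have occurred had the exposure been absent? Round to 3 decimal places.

Let p₁ = 0.27, p₀ = 0.064.
Under exogeneity and monotonicity, PN = (p₁ − p₀) / p₁.
PN = (0.27 − 0.064) / 0.27 = 0.206 / 0.27 ≈ 0.7630

PN ≈ 0.763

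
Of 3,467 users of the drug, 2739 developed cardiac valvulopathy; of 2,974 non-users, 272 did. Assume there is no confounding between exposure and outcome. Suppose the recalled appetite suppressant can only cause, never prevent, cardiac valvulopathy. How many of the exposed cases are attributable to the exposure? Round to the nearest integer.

about 2422 cases

p₁ = P(outcome | exposed) = 2739/3467 = 0.79002
p₀ = P(outcome | unexposed) = 272/2974 = 0.091459
PN = (p₁ − p₀)/p₁ = (0.79002 − 0.091459) / 0.79002 ≈ 0.88423.
Attributable cases ≈ PN × (exposed cases) = 0.88423 × 2739 ≈ 2421.91.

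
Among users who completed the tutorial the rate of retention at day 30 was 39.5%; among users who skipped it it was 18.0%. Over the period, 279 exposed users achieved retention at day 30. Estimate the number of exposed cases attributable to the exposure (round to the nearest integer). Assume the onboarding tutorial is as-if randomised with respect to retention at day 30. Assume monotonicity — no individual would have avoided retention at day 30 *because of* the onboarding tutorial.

about 152 cases

p₁ = 0.395, p₀ = 0.18.
PN = (p₁ − p₀)/p₁ = (0.395 − 0.18) / 0.395 ≈ 0.54430.
Attributable cases ≈ PN × (exposed cases) = 0.54430 × 279 ≈ 151.86.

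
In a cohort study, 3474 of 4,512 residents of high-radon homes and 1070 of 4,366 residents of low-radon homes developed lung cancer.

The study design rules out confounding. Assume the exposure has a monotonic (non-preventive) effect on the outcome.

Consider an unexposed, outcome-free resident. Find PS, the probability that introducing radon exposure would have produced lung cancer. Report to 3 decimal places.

p₁ = P(outcome | exposed) = 3474/4512 = 0.76995
p₀ = P(outcome | unexposed) = 1070/4366 = 0.24508
Under exogeneity and monotonicity, PS = (p₁ − p₀) / (1 − p₀).
PS = (0.76995 − 0.24508) / (1 − 0.24508) = 0.52487 / 0.75492 ≈ 0.6953

PS ≈ 0.695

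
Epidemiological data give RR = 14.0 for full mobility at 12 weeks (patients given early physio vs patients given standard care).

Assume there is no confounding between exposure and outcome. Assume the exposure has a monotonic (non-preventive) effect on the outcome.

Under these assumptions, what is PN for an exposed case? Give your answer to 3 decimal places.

Under exogeneity and monotonicity, PN = (RR − 1) / RR = 1 − 1/RR.
PN = (14.0 − 1) / 14.0 = 13 / 14.0 ≈ 0.9286

PN ≈ 0.929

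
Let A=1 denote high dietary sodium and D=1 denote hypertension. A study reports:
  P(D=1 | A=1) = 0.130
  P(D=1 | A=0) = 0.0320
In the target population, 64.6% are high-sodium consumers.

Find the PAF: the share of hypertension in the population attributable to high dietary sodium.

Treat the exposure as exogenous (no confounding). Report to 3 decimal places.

Let p₁ = 0.13, p₀ = 0.032.
Overall risk P(Y=1) = π·p₁ + (1−π)·p₀ = 0.646×0.13 + 0.354×0.032 = 0.095308.
Under exogeneity, PAF = [P(Y=1) − p₀] / P(Y=1).
PAF = (0.095308 − 0.032) / 0.095308 ≈ 0.6642

PAF ≈ 0.664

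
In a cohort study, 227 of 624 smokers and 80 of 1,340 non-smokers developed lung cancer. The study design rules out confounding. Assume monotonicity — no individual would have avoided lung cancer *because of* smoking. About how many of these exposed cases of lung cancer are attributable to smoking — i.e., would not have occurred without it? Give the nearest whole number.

p₁ = P(outcome | exposed) = 227/624 = 0.36378
p₀ = P(outcome | unexposed) = 80/1340 = 0.059701
PN = (p₁ − p₀)/p₁ = (0.36378 − 0.059701) / 0.36378 ≈ 0.83589.
Attributable cases ≈ PN × (exposed cases) = 0.83589 × 227 ≈ 189.75.

about 190 cases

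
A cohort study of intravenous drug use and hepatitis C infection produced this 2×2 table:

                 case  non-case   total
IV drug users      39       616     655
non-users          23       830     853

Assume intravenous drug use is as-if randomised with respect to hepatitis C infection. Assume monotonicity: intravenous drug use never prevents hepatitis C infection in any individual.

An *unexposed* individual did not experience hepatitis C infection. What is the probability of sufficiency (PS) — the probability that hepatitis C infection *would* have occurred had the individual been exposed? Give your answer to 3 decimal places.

PS ≈ 0.033

p₁ = P(outcome | exposed) = 39/655 = 0.059542
p₀ = P(outcome | unexposed) = 23/853 = 0.026964
Under exogeneity and monotonicity, PS = (p₁ − p₀) / (1 − p₀).
PS = (0.059542 − 0.026964) / (1 − 0.026964) = 0.032578 / 0.97304 ≈ 0.0335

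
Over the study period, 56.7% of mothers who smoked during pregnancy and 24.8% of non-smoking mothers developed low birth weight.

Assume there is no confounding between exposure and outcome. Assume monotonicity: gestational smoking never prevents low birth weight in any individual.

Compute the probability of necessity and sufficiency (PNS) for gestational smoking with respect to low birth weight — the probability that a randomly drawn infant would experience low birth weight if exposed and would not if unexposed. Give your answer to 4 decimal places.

PNS ≈ 0.3190

p₁ = 0.567, p₀ = 0.248.
Under exogeneity and monotonicity, PNS = p₁ − p₀.
PNS = 0.567 − 0.248 = 0.319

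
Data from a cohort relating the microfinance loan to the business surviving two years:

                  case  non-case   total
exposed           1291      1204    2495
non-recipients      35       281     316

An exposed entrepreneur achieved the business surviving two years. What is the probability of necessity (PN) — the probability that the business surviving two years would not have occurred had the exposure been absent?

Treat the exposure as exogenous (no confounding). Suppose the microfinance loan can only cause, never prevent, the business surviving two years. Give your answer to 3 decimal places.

p₁ = P(outcome | exposed) = 1291/2495 = 0.51743
p₀ = P(outcome | unexposed) = 35/316 = 0.11076
Under exogeneity and monotonicity, PN = (p₁ − p₀)/p₁.
PN = (0.51743 − 0.11076) / 0.51743 ≈ 0.7859

PN ≈ 0.786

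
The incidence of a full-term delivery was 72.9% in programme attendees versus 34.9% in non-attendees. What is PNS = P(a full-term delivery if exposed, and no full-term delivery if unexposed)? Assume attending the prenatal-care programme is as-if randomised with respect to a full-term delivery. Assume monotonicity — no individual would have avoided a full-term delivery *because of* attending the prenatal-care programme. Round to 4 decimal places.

PNS ≈ 0.3800

p₁ = 0.729, p₀ = 0.349.
Under exogeneity and monotonicity, PNS = p₁ − p₀.
PNS = 0.729 − 0.349 = 0.38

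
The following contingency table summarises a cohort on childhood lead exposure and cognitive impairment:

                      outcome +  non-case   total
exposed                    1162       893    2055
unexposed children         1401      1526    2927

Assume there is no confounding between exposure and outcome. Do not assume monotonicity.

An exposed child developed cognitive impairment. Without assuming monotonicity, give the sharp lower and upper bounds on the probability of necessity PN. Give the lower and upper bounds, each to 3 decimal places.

0.154 ≤ PN ≤ 0.922

p₁ = P(outcome | exposed) = 1162/2055 = 0.56545
p₀ = P(outcome | unexposed) = 1401/2927 = 0.47865
Under exogeneity alone the bounds on PN are max{0,(p₁−p₀)/p₁} ≤ PN ≤ min{1,(1−p₀)/p₁}.
  lower = (p₁ − p₀)/p₁ = 0.086803 / 0.56545 ≈ 0.1535
  upper = min{1, (1 − p₀)/p₁} = 0.52135 / 0.56545 ≈ 0.9220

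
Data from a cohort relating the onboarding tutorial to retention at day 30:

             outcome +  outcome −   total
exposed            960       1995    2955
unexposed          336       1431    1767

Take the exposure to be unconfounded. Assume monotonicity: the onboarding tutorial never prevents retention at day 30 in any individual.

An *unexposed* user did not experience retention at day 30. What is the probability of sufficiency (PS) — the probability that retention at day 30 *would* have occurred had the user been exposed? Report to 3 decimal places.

PS ≈ 0.166

p₁ = P(outcome | exposed) = 960/2955 = 0.32487
p₀ = P(outcome | unexposed) = 336/1767 = 0.19015
Under exogeneity and monotonicity, PS = (p₁ − p₀)/(1 − p₀).
PS = (0.32487 − 0.19015) / 0.80985 ≈ 0.1664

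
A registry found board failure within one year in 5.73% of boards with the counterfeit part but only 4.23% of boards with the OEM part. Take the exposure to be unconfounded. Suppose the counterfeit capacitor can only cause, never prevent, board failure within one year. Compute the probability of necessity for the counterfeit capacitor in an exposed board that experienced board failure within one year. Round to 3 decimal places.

PN ≈ 0.262

p₁ = 0.0573, p₀ = 0.0423.
Under exogeneity and monotonicity, PN = (p₁ − p₀) / p₁.
PN = (0.0573 − 0.0423) / 0.0573 = 0.015 / 0.0573 ≈ 0.2618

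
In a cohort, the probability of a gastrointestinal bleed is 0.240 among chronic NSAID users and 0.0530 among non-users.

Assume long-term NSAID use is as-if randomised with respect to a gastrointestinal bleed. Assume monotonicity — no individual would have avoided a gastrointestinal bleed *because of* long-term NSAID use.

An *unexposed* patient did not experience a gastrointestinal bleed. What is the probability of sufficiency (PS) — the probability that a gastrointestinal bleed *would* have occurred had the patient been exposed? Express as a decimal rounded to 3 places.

PS ≈ 0.197

Let p₁ = 0.24, p₀ = 0.053.
Under exogeneity and monotonicity, PS = (p₁ − p₀) / (1 − p₀).
PS = (0.24 − 0.053) / (1 − 0.053) = 0.187 / 0.947 ≈ 0.1975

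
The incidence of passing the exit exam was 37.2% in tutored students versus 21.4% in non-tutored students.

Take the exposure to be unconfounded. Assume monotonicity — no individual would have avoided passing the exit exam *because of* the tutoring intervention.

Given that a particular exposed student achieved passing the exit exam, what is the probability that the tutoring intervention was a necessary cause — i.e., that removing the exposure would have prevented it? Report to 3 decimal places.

p₁ = 0.372, p₀ = 0.214.
Under exogeneity and monotonicity, PN = (p₁ − p₀) / p₁.
PN = (0.372 − 0.214) / 0.372 = 0.158 / 0.372 ≈ 0.4247

PN ≈ 0.425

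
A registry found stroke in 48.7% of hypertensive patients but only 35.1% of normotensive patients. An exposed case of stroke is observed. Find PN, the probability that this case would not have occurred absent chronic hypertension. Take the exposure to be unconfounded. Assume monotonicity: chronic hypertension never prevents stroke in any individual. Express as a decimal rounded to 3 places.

PN ≈ 0.279

p₁ = 0.487, p₀ = 0.351.
Under exogeneity and monotonicity, PN = (p₁ − p₀) / p₁.
PN = (0.487 − 0.351) / 0.487 = 0.136 / 0.487 ≈ 0.2793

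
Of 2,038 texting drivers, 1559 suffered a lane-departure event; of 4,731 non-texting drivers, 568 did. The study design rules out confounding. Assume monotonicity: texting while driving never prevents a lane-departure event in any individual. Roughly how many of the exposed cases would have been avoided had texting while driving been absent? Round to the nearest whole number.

about 1314 cases

p₁ = P(outcome | exposed) = 1559/2038 = 0.76497
p₀ = P(outcome | unexposed) = 568/4731 = 0.12006
PN = (p₁ − p₀)/p₁ = (0.76497 − 0.12006) / 0.76497 ≈ 0.84305.
Attributable cases ≈ PN × (exposed cases) = 0.84305 × 1559 ≈ 1314.32.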